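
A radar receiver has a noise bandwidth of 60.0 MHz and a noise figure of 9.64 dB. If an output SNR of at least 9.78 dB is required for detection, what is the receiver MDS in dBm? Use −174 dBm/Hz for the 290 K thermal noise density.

−76.8 dBm

Sensitivity = −174 + 10 log₁₀(B) + NF + SNR_min
= −174 + 77.78 + 9.64 + 9.78
= −76.80 dBm → −76.8 dBm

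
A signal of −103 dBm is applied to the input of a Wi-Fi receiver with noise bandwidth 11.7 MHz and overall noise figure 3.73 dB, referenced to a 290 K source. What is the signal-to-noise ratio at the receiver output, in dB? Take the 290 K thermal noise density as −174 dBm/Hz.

−3.4 dB

Noise floor: N = −174 + 10 log₁₀(B) + NF
10 log₁₀(1.17×10⁷) = 70.68 dB
N = −174 + 70.68 + 3.73 = −99.59 dBm
SNR = P_sig − N = −103 − (−99.59) = −3.41 dB → −3.4 dB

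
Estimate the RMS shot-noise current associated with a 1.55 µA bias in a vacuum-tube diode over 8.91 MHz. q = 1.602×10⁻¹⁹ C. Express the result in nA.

2.10 nA

I_n = √(2qI·B)
2qI·B = 2 × 1.602×10⁻¹⁹ × 1.55×10⁻⁶ × 8.91×10⁶ = 4.42×10⁻¹⁸ A²
I_n = √(4.42×10⁻¹⁸) = 2.10×10⁻⁹ A = 2.10 nA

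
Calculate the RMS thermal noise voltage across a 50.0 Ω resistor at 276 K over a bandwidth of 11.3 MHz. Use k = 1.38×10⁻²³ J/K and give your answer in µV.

2.93 µV

V_n = √(4kTRB)
4kTRB = 4 × 1.38×10⁻²³ × 276 × 5.00×10¹ × 1.13×10⁷ = 8.61×10⁻¹² V²
V_n = √(8.61×10⁻¹²) = 2.93×10⁻⁶ V = 2.93 µV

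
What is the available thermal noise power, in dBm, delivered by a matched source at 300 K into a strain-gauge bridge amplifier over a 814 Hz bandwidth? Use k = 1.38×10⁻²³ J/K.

P_n = kTB = 1.38×10⁻²³ × 300 × 8.14×10² = 3.37×10⁻¹⁸ W
In dBm: 10 log₁₀(3.37×10⁻¹⁸ / 10⁻³) = −144.7 dBm

−144.7 dBm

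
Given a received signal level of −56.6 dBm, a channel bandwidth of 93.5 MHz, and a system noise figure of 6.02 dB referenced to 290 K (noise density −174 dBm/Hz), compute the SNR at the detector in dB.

31.7 dB

Noise floor: N = −174 + 10 log₁₀(B) + NF
10 log₁₀(9.35×10⁷) = 79.71 dB
N = −174 + 79.71 + 6.02 = −88.27 dBm
SNR = P_sig − N = −56.6 − (−88.27) = 31.67 dB → 31.7 dB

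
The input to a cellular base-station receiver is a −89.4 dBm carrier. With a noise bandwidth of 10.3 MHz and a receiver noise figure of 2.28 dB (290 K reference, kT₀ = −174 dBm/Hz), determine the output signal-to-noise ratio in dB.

12.2 dB

Noise floor: N = −174 + 10 log₁₀(B) + NF
10 log₁₀(1.03×10⁷) = 70.13 dB
N = −174 + 70.13 + 2.28 = −101.59 dBm
SNR = P_sig − N = −89.4 − (−101.59) = 12.19 dB → 12.2 dB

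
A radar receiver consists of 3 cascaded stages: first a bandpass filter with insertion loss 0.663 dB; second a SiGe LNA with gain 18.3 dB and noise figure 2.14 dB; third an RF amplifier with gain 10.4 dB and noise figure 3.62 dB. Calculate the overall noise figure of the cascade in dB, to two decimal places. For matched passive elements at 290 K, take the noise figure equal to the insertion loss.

Convert to linear (a loss of L dB is a gain of −L dB): F_i = 10^(NF_i/10), G_i = 10^(G_i,dB/10)
  Stage 1: F_1 = 10^(0.663/10) = 1.165, G_1 = 10^(−0.663/10) = 0.8584
  Stage 2: F_2 = 10^(2.14/10) = 1.637, G_2 = 10^(18.3/10) = 67.61
  Stage 3: F_3 = 10^(3.62/10) = 2.301, G_3 = 10^(10.4/10) = 10.96
Friis cascade:
  F = 1.165 + (1.637 − 1)/0.8584 + (2.301 − 1)/58.04 = 1.929
NF = 10 log₁₀(1.929) = 2.85 dB

2.85 dB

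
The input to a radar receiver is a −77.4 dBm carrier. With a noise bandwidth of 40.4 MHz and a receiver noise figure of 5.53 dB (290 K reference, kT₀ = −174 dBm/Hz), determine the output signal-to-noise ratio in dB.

Noise floor: N = −174 + 10 log₁₀(B) + NF
10 log₁₀(4.04×10⁷) = 76.06 dB
N = −174 + 76.06 + 5.53 = −92.41 dBm
SNR = P_sig − N = −77.4 − (−92.41) = 15.01 dB → 15.0 dB

15.0 dB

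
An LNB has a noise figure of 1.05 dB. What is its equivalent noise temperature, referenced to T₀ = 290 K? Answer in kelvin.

79.3 K

F = 10^(1.05/10) = 1.2735
T_e = (F − 1)·T₀ = (1.2735 − 1) × 290 = 79.3 K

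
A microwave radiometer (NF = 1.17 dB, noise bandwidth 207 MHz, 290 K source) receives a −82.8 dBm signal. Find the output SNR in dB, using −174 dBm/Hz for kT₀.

Noise floor: N = −174 + 10 log₁₀(B) + NF
10 log₁₀(2.07×10⁸) = 83.16 dB
N = −174 + 83.16 + 1.17 = −89.67 dBm
SNR = P_sig − N = −82.8 − (−89.67) = 6.87 dB → 6.9 dB

6.9 dB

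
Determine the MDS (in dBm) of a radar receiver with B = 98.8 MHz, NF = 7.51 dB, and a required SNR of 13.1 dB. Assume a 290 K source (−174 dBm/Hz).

Sensitivity = −174 + 10 log₁₀(B) + NF + SNR_min
= −174 + 79.95 + 7.51 + 13.1
= −73.44 dBm → −73.4 dBm

−73.4 dBm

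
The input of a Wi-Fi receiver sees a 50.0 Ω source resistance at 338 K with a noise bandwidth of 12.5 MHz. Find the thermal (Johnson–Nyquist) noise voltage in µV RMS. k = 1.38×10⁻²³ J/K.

3.41 µV

V_n = √(4kTRB)
4kTRB = 4 × 1.38×10⁻²³ × 338 × 5.00×10¹ × 1.25×10⁷ = 1.17×10⁻¹¹ V²
V_n = √(1.17×10⁻¹¹) = 3.41×10⁻⁶ V = 3.41 µV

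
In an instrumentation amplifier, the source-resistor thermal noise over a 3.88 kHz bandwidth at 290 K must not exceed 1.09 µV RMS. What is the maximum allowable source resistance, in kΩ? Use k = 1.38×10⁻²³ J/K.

19.1 kΩ

Johnson–Nyquist: V_n = √(4kTRB) ⇒ R = V_n² / (4kTB)
4kTB = 4 × 1.38×10⁻²³ × 290 × 3.88×10³ = 6.21×10⁻¹⁷
R = (1.09×10⁻⁶)² / 6.21×10⁻¹⁷ = 1.91×10⁴ Ω = 19.1 kΩ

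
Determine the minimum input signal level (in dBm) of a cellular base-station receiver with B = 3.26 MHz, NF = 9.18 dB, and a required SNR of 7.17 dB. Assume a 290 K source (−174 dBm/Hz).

−92.5 dBm

Sensitivity = −174 + 10 log₁₀(B) + NF + SNR_min
= −174 + 65.13 + 9.18 + 7.17
= −92.52 dBm → −92.5 dBm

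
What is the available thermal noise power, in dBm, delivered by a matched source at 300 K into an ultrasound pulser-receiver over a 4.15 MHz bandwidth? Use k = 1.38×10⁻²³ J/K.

P_n = kTB = 1.38×10⁻²³ × 300 × 4.15×10⁶ = 1.72×10⁻¹⁴ W
In dBm: 10 log₁₀(1.72×10⁻¹⁴ / 10⁻³) = −107.6 dBm

−107.6 dBm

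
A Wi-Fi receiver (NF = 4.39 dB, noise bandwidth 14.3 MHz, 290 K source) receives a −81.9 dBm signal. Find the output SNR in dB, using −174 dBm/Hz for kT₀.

16.2 dB

Noise floor: N = −174 + 10 log₁₀(B) + NF
10 log₁₀(1.43×10⁷) = 71.55 dB
N = −174 + 71.55 + 4.39 = −98.06 dBm
SNR = P_sig − N = −81.9 − (−98.06) = 16.16 dB → 16.2 dB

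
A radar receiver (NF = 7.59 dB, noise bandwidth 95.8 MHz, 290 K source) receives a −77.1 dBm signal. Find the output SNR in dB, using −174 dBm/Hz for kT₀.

9.5 dB

Noise floor: N = −174 + 10 log₁₀(B) + NF
10 log₁₀(9.58×10⁷) = 79.81 dB
N = −174 + 79.81 + 7.59 = −86.60 dBm
SNR = P_sig − N = −77.1 − (−86.60) = 9.50 dB → 9.5 dB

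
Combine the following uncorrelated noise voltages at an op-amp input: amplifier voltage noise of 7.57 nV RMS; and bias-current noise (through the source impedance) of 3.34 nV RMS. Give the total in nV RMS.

8.27 nV

Uncorrelated sources add in power (mean-square): V_tot = √(ΣV_i²)
V_tot = √[(7.57×10⁻⁹)² + (3.34×10⁻⁹)²] = 8.27×10⁻⁹ V = 8.27 nV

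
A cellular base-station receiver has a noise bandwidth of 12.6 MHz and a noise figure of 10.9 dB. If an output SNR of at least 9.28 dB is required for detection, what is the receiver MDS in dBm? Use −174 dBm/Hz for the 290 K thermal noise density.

Sensitivity = −174 + 10 log₁₀(B) + NF + SNR_min
= −174 + 71 + 10.9 + 9.28
= −82.82 dBm → −82.8 dBm

−82.8 dBm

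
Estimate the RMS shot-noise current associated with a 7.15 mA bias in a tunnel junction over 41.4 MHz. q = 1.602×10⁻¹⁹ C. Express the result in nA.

I_n = √(2qI·B)
2qI·B = 2 × 1.602×10⁻¹⁹ × 7.15×10⁻³ × 4.14×10⁷ = 9.48×10⁻¹⁴ A²
I_n = √(9.48×10⁻¹⁴) = 3.08×10⁻⁷ A = 308 nA

308 nA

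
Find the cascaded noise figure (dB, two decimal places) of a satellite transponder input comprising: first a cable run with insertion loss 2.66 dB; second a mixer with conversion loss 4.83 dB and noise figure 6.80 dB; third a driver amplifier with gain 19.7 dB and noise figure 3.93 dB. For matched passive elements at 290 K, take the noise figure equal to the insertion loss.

Convert to linear (a loss of L dB is a gain of −L dB): F_i = 10^(NF_i/10), G_i = 10^(G_i,dB/10)
  Stage 1: F_1 = 10^(2.66/10) = 1.845, G_1 = 10^(−2.66/10) = 0.5420
  Stage 2: F_2 = 10^(6.80/10) = 4.786, G_2 = 10^(−4.83/10) = 0.3289
  Stage 3: F_3 = 10^(3.93/10) = 2.472, G_3 = 10^(19.7/10) = 93.33
Friis cascade:
  F = 1.845 + (4.786 − 1)/0.5420 + (2.472 − 1)/0.1782 = 17.09
NF = 10 log₁₀(17.09) = 12.33 dB

12.33 dB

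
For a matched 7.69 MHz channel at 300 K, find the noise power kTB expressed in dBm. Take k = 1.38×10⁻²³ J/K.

−105.0 dBm

P_n = kTB = 1.38×10⁻²³ × 300 × 7.69×10⁶ = 3.18×10⁻¹⁴ W
In dBm: 10 log₁₀(3.18×10⁻¹⁴ / 10⁻³) = −105.0 dBm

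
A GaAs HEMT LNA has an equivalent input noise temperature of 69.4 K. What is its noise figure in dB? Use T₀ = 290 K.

0.932 dB

F = 1 + T_e/T₀ = 1 + 69.4/290 = 1.23931
NF = 10 log₁₀(1.23931) = 0.932 dB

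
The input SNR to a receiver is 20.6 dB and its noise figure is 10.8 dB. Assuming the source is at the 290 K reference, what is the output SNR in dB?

By definition F = SNR_in/SNR_out, so in dB: SNR_out = SNR_in − NF
SNR_out = 20.6 − 10.8 = 9.8 dB

9.8 dB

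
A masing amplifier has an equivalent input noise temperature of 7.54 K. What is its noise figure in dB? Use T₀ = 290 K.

0.111 dB

F = 1 + T_e/T₀ = 1 + 7.54/290 = 1.026
NF = 10 log₁₀(1.026) = 0.111 dB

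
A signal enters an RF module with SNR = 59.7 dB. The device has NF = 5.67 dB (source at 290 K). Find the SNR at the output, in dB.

By definition F = SNR_in/SNR_out, so in dB: SNR_out = SNR_in − NF
SNR_out = 59.7 − 5.67 = 54.03 dB

54.03 dB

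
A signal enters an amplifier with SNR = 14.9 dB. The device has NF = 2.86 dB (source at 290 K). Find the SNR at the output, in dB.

By definition F = SNR_in/SNR_out, so in dB: SNR_out = SNR_in − NF
SNR_out = 14.9 − 2.86 = 12.04 dB

12.04 dB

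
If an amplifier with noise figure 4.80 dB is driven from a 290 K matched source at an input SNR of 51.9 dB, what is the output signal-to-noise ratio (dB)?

By definition F = SNR_in/SNR_out, so in dB: SNR_out = SNR_in − NF
SNR_out = 51.9 − 4.80 = 47.10 dB

47.10 dB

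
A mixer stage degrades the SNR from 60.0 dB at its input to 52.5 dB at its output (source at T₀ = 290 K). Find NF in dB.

NF (dB) = SNR_in(dB) − SNR_out(dB) when the source is at T₀
NF = 60.0 − 52.5 = 7.5 dB

7.5 dB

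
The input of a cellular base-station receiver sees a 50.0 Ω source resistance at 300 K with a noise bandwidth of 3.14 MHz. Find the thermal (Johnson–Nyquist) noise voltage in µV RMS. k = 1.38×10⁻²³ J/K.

V_n = √(4kTRB)
4kTRB = 4 × 1.38×10⁻²³ × 300 × 5.00×10¹ × 3.14×10⁶ = 2.60×10⁻¹² V²
V_n = √(2.60×10⁻¹²) = 1.61×10⁻⁶ V = 1.61 µV

1.61 µV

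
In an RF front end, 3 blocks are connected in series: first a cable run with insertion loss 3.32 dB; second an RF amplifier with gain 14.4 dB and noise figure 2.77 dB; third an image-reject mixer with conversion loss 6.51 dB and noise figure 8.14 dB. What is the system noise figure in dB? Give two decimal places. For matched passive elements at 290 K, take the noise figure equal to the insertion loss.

6.53 dB

Convert to linear (a loss of L dB is a gain of −L dB): F_i = 10^(NF_i/10), G_i = 10^(G_i,dB/10)
  Stage 1: F_1 = 10^(3.32/10) = 2.148, G_1 = 10^(−3.32/10) = 0.4656
  Stage 2: F_2 = 10^(2.77/10) = 1.892, G_2 = 10^(14.4/10) = 27.54
  Stage 3: F_3 = 10^(8.14/10) = 6.516, G_3 = 10^(−6.51/10) = 0.2234
Friis cascade:
  F = 2.148 + (1.892 − 1)/0.4656 + (6.516 − 1)/12.82 = 4.495
NF = 10 log₁₀(4.495) = 6.53 dB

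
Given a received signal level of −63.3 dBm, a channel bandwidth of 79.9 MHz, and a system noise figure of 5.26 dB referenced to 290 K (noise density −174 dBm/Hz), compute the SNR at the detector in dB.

Noise floor: N = −174 + 10 log₁₀(B) + NF
10 log₁₀(7.99×10⁷) = 79.03 dB
N = −174 + 79.03 + 5.26 = −89.71 dBm
SNR = P_sig − N = −63.3 − (−89.71) = 26.41 dB → 26.4 dB

26.4 dB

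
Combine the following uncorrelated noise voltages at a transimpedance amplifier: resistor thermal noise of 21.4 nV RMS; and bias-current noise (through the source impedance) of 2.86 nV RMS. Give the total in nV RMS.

Uncorrelated sources add in power (mean-square): V_tot = √(ΣV_i²)
V_tot = √[(2.14×10⁻⁸)² + (2.86×10⁻⁹)²] = 2.16×10⁻⁸ V = 21.6 nV

21.6 nV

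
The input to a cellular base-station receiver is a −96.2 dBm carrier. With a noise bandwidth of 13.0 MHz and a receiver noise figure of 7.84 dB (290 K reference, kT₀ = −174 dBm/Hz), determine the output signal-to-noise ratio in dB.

Noise floor: N = −174 + 10 log₁₀(B) + NF
10 log₁₀(1.30×10⁷) = 71.14 dB
N = −174 + 71.14 + 7.84 = −95.02 dBm
SNR = P_sig − N = −96.2 − (−95.02) = −1.18 dB → −1.2 dB

−1.2 dB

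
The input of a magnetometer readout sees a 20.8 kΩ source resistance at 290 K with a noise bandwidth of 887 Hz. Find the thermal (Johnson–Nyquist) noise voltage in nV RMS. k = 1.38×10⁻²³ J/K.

543 nV

V_n = √(4kTRB)
4kTRB = 4 × 1.38×10⁻²³ × 290 × 2.08×10⁴ × 8.87×10² = 2.95×10⁻¹³ V²
V_n = √(2.95×10⁻¹³) = 5.43×10⁻⁷ V = 543 nV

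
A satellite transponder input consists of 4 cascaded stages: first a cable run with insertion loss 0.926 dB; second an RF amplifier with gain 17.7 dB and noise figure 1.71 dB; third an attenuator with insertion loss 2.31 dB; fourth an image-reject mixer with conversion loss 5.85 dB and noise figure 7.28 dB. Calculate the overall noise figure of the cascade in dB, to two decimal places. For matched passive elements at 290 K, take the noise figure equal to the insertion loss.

Convert to linear (a loss of L dB is a gain of −L dB): F_i = 10^(NF_i/10), G_i = 10^(G_i,dB/10)
  Stage 1: F_1 = 10^(0.926/10) = 1.238, G_1 = 10^(−0.926/10) = 0.8080
  Stage 2: F_2 = 10^(1.71/10) = 1.483, G_2 = 10^(17.7/10) = 58.88
  Stage 3: F_3 = 10^(2.31/10) = 1.702, G_3 = 10^(−2.31/10) = 0.5875
  Stage 4: F_4 = 10^(7.28/10) = 5.346, G_4 = 10^(−5.85/10) = 0.2600
Friis cascade:
  F = 1.238 + (1.483 − 1)/0.8080 + (1.702 − 1)/47.58 + (5.346 − 1)/27.95 = 2.005
NF = 10 log₁₀(2.005) = 3.02 dB

3.02 dB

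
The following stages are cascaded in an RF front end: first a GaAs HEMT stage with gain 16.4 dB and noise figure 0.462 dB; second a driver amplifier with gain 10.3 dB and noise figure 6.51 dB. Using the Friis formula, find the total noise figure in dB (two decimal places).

0.76 dB

Convert to linear (a loss of L dB is a gain of −L dB): F_i = 10^(NF_i/10), G_i = 10^(G_i,dB/10)
  Stage 1: F_1 = 10^(0.462/10) = 1.112, G_1 = 10^(16.4/10) = 43.65
  Stage 2: F_2 = 10^(6.51/10) = 4.477, G_2 = 10^(10.3/10) = 10.72
Friis cascade:
  F = 1.112 + (4.477 − 1)/43.65 = 1.192
NF = 10 log₁₀(1.192) = 0.76 dB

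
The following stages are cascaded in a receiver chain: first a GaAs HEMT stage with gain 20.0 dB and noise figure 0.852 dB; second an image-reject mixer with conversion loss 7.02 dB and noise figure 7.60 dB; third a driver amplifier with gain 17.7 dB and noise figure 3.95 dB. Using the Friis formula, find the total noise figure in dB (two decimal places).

Convert to linear (a loss of L dB is a gain of −L dB): F_i = 10^(NF_i/10), G_i = 10^(G_i,dB/10)
  Stage 1: F_1 = 10^(0.852/10) = 1.217, G_1 = 10^(20.0/10) = 100.0
  Stage 2: F_2 = 10^(7.60/10) = 5.754, G_2 = 10^(−7.02/10) = 0.1986
  Stage 3: F_3 = 10^(3.95/10) = 2.483, G_3 = 10^(17.7/10) = 58.88
Friis cascade:
  F = 1.217 + (5.754 − 1)/100.0 + (2.483 − 1)/19.86 = 1.339
NF = 10 log₁₀(1.339) = 1.27 dB

1.27 dB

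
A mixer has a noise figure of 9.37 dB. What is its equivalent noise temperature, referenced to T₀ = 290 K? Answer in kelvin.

2218 K

F = 10^(9.37/10) = 8.64968
T_e = (F − 1)·T₀ = (8.64968 − 1) × 290 = 2218 K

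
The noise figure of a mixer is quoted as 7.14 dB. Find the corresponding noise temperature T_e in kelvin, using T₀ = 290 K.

1211 K

F = 10^(7.14/10) = 5.17607
T_e = (F − 1)·T₀ = (5.17607 − 1) × 290 = 1211 K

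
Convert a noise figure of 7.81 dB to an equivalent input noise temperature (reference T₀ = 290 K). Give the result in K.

F = 10^(7.81/10) = 6.03949
T_e = (F − 1)·T₀ = (6.03949 − 1) × 290 = 1461 K

1461 K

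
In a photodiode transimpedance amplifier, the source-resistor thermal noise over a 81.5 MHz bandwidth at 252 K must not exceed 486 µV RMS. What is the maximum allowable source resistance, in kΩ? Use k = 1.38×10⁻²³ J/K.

Johnson–Nyquist: V_n = √(4kTRB) ⇒ R = V_n² / (4kTB)
4kTB = 4 × 1.38×10⁻²³ × 252 × 8.15×10⁷ = 1.13×10⁻¹²
R = (4.86×10⁻⁴)² / 1.13×10⁻¹² = 2.08×10⁵ Ω = 208 kΩ

208 kΩ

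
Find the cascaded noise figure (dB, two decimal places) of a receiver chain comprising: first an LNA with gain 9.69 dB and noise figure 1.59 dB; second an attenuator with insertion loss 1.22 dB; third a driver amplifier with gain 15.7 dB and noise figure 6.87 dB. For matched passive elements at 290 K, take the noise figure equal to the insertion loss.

Convert to linear (a loss of L dB is a gain of −L dB): F_i = 10^(NF_i/10), G_i = 10^(G_i,dB/10)
  Stage 1: F_1 = 10^(1.59/10) = 1.442, G_1 = 10^(9.69/10) = 9.311
  Stage 2: F_2 = 10^(1.22/10) = 1.324, G_2 = 10^(−1.22/10) = 0.7551
  Stage 3: F_3 = 10^(6.87/10) = 4.864, G_3 = 10^(15.7/10) = 37.15
Friis cascade:
  F = 1.442 + (1.324 − 1)/9.311 + (4.864 − 1)/7.031 = 2.027
NF = 10 log₁₀(2.027) = 3.07 dB

3.07 dB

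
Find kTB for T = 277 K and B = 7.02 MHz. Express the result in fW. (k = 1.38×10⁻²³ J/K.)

26.8 fW

P_n = kTB = 1.38×10⁻²³ × 277 × 7.02×10⁶ = 2.68×10⁻¹⁴ W = 26.8 fW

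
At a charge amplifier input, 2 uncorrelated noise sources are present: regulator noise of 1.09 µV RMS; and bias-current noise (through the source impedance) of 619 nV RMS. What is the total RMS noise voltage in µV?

Uncorrelated sources add in power (mean-square): V_tot = √(ΣV_i²)
V_tot = √[(1.09×10⁻⁶)² + (6.19×10⁻⁷)²] = 1.25×10⁻⁶ V = 1.25 µV

1.25 µV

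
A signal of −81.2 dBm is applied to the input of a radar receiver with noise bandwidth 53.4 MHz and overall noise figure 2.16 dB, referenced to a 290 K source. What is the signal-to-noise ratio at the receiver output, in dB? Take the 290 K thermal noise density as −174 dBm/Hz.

13.4 dB

Noise floor: N = −174 + 10 log₁₀(B) + NF
10 log₁₀(5.34×10⁷) = 77.28 dB
N = −174 + 77.28 + 2.16 = −94.56 dBm
SNR = P_sig − N = −81.2 − (−94.56) = 13.36 dB → 13.4 dB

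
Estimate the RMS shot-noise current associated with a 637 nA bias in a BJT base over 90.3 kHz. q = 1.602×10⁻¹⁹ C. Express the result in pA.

I_n = √(2qI·B)
2qI·B = 2 × 1.602×10⁻¹⁹ × 6.37×10⁻⁷ × 9.03×10⁴ = 1.84×10⁻²⁰ A²
I_n = √(1.84×10⁻²⁰) = 1.36×10⁻¹⁰ A = 136 pA

136 pA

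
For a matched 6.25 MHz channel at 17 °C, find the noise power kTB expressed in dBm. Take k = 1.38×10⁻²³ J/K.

T = 17 °C + 273.15 = 290.15 K
P_n = kTB = 1.38×10⁻²³ × 290.15 × 6.25×10⁶ = 2.50×10⁻¹⁴ W
In dBm: 10 log₁₀(2.50×10⁻¹⁴ / 10⁻³) = −106.0 dBm

−106.0 dBm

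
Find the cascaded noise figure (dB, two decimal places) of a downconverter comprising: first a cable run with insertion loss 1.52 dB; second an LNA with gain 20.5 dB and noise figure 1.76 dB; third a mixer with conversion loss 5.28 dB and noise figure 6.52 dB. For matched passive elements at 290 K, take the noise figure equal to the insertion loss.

3.37 dB

Convert to linear (a loss of L dB is a gain of −L dB): F_i = 10^(NF_i/10), G_i = 10^(G_i,dB/10)
  Stage 1: F_1 = 10^(1.52/10) = 1.419, G_1 = 10^(−1.52/10) = 0.7047
  Stage 2: F_2 = 10^(1.76/10) = 1.500, G_2 = 10^(20.5/10) = 112.2
  Stage 3: F_3 = 10^(6.52/10) = 4.487, G_3 = 10^(−5.28/10) = 0.2965
Friis cascade:
  F = 1.419 + (1.500 − 1)/0.7047 + (4.487 − 1)/79.07 = 2.172
NF = 10 log₁₀(2.172) = 3.37 dB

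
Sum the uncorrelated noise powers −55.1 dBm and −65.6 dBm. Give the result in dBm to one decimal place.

−54.7 dBm

Convert to linear, add, convert back:
P₁ = 3.09×10⁻⁹ W, P₂ = 2.75×10⁻¹⁰ W
P_tot = 3.37×10⁻⁹ W → 10 log₁₀(P_tot / 10⁻³) = −54.7 dBm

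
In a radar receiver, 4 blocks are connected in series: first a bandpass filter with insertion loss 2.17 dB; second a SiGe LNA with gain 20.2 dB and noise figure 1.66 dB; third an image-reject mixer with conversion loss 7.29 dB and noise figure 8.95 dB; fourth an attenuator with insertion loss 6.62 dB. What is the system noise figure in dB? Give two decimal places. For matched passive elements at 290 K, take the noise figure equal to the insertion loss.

4.51 dB

Convert to linear (a loss of L dB is a gain of −L dB): F_i = 10^(NF_i/10), G_i = 10^(G_i,dB/10)
  Stage 1: F_1 = 10^(2.17/10) = 1.648, G_1 = 10^(−2.17/10) = 0.6067
  Stage 2: F_2 = 10^(1.66/10) = 1.466, G_2 = 10^(20.2/10) = 104.7
  Stage 3: F_3 = 10^(8.95/10) = 7.852, G_3 = 10^(−7.29/10) = 0.1866
  Stage 4: F_4 = 10^(6.62/10) = 4.592, G_4 = 10^(−6.62/10) = 0.2178
Friis cascade:
  F = 1.648 + (1.466 − 1)/0.6067 + (7.852 − 1)/63.53 + (4.592 − 1)/11.86 = 2.826
NF = 10 log₁₀(2.826) = 4.51 dB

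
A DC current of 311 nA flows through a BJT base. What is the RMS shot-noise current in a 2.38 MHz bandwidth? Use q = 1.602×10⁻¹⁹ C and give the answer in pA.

487 pA

I_n = √(2qI·B)
2qI·B = 2 × 1.602×10⁻¹⁹ × 3.11×10⁻⁷ × 2.38×10⁶ = 2.37×10⁻¹⁹ A²
I_n = √(2.37×10⁻¹⁹) = 4.87×10⁻¹⁰ A = 487 pA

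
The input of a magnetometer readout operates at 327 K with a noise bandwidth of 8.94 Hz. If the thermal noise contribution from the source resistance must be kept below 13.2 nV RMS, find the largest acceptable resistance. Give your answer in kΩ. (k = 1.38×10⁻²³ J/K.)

1.08 kΩ

Johnson–Nyquist: V_n = √(4kTRB) ⇒ R = V_n² / (4kTB)
4kTB = 4 × 1.38×10⁻²³ × 327 × 8.94×10⁰ = 1.61×10⁻¹⁹
R = (1.32×10⁻⁸)² / 1.61×10⁻¹⁹ = 1.08×10³ Ω = 1.08 kΩ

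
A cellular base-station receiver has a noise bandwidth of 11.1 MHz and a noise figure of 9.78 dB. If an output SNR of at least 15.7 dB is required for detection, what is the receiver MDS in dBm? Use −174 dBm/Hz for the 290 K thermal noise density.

−78.1 dBm

Sensitivity = −174 + 10 log₁₀(B) + NF + SNR_min
= −174 + 70.45 + 9.78 + 15.7
= −78.07 dBm → −78.1 dBm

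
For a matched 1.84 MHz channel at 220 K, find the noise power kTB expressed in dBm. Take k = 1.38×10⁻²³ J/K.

P_n = kTB = 1.38×10⁻²³ × 220 × 1.84×10⁶ = 5.59×10⁻¹⁵ W
In dBm: 10 log₁₀(5.59×10⁻¹⁵ / 10⁻³) = −112.5 dBm

−112.5 dBm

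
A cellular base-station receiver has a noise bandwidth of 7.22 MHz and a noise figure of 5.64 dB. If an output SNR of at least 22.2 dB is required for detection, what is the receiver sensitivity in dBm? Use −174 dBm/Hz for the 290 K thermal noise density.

−77.6 dBm

Sensitivity = −174 + 10 log₁₀(B) + NF + SNR_min
= −174 + 68.59 + 5.64 + 22.2
= −77.57 dBm → −77.6 dBm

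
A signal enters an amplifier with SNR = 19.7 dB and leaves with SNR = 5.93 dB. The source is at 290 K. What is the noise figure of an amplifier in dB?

13.77 dB

NF (dB) = SNR_in(dB) − SNR_out(dB) when the source is at T₀
NF = 19.7 − 5.93 = 13.77 dB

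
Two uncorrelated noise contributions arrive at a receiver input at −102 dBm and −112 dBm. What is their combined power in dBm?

Convert to linear, add, convert back:
P₁ = 6.31×10⁻¹⁴ W, P₂ = 6.31×10⁻¹⁵ W
P_tot = 6.94×10⁻¹⁴ W → 10 log₁₀(P_tot / 10⁻³) = −101.6 dBm

−101.6 dBm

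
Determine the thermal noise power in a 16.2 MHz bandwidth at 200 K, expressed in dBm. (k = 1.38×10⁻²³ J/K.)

−103.5 dBm

P_n = kTB = 1.38×10⁻²³ × 200 × 1.62×10⁷ = 4.47×10⁻¹⁴ W
In dBm: 10 log₁₀(4.47×10⁻¹⁴ / 10⁻³) = −103.5 dBm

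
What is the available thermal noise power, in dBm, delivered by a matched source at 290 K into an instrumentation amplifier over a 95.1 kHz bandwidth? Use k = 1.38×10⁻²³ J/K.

−124.2 dBm

P_n = kTB = 1.38×10⁻²³ × 290 × 9.51×10⁴ = 3.81×10⁻¹⁶ W
In dBm: 10 log₁₀(3.81×10⁻¹⁶ / 10⁻³) = −124.2 dBm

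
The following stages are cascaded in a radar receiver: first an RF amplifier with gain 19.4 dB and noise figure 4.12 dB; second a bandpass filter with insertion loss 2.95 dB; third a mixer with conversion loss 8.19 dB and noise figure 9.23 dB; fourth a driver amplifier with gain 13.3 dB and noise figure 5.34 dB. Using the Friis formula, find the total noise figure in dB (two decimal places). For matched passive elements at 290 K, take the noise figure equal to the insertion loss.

Convert to linear (a loss of L dB is a gain of −L dB): F_i = 10^(NF_i/10), G_i = 10^(G_i,dB/10)
  Stage 1: F_1 = 10^(4.12/10) = 2.582, G_1 = 10^(19.4/10) = 87.10
  Stage 2: F_2 = 10^(2.95/10) = 1.972, G_2 = 10^(−2.95/10) = 0.5070
  Stage 3: F_3 = 10^(9.23/10) = 8.375, G_3 = 10^(−8.19/10) = 0.1517
  Stage 4: F_4 = 10^(5.34/10) = 3.420, G_4 = 10^(13.3/10) = 21.38
Friis cascade:
  F = 2.582 + (1.972 − 1)/87.10 + (8.375 − 1)/44.16 + (3.420 − 1)/6.699 = 3.122
NF = 10 log₁₀(3.122) = 4.94 dB

4.94 dB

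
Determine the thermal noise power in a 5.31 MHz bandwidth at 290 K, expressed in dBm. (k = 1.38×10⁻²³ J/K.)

P_n = kTB = 1.38×10⁻²³ × 290 × 5.31×10⁶ = 2.13×10⁻¹⁴ W
In dBm: 10 log₁₀(2.13×10⁻¹⁴ / 10⁻³) = −106.7 dBm

−106.7 dBm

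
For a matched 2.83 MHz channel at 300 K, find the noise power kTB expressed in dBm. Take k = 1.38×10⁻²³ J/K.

−109.3 dBm

P_n = kTB = 1.38×10⁻²³ × 300 × 2.83×10⁶ = 1.17×10⁻¹⁴ W
In dBm: 10 log₁₀(1.17×10⁻¹⁴ / 10⁻³) = −109.3 dBm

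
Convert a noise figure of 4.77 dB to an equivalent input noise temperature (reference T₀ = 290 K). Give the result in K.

580 K

F = 10^(4.77/10) = 2.99916
T_e = (F − 1)·T₀ = (2.99916 − 1) × 290 = 580 K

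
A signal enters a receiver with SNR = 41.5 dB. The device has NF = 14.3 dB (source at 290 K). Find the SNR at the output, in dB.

By definition F = SNR_in/SNR_out, so in dB: SNR_out = SNR_in − NF
SNR_out = 41.5 − 14.3 = 27.2 dB

27.2 dB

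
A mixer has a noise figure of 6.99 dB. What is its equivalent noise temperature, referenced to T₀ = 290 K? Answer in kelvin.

1160 K

F = 10^(6.99/10) = 5.00035
T_e = (F − 1)·T₀ = (5.00035 − 1) × 290 = 1160 K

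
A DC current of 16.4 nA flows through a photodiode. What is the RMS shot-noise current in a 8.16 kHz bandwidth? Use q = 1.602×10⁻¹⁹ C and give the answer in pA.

I_n = √(2qI·B)
2qI·B = 2 × 1.602×10⁻¹⁹ × 1.64×10⁻⁸ × 8.16×10³ = 4.29×10⁻²³ A²
I_n = √(4.29×10⁻²³) = 6.55×10⁻¹² A = 6.55 pA

6.55 pA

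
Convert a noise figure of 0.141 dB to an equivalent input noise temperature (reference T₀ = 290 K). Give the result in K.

F = 10^(0.141/10) = 1.033
T_e = (F − 1)·T₀ = (1.033 − 1) × 290 = 9.57 K

9.57 K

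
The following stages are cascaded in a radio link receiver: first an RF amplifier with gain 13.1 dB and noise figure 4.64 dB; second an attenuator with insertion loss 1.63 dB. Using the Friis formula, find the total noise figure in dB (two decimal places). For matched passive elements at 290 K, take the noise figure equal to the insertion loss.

Convert to linear (a loss of L dB is a gain of −L dB): F_i = 10^(NF_i/10), G_i = 10^(G_i,dB/10)
  Stage 1: F_1 = 10^(4.64/10) = 2.911, G_1 = 10^(13.1/10) = 20.42
  Stage 2: F_2 = 10^(1.63/10) = 1.455, G_2 = 10^(−1.63/10) = 0.6871
Friis cascade:
  F = 2.911 + (1.455 − 1)/20.42 = 2.933
NF = 10 log₁₀(2.933) = 4.67 dB

4.67 dB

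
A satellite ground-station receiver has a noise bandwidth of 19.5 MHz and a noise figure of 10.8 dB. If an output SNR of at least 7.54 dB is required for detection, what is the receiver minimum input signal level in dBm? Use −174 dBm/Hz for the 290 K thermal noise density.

−82.8 dBm

Sensitivity = −174 + 10 log₁₀(B) + NF + SNR_min
= −174 + 72.9 + 10.8 + 7.54
= −82.76 dBm → −82.8 dBm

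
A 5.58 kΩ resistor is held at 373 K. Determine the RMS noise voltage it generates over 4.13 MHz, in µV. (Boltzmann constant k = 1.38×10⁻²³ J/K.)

V_n = √(4kTRB)
4kTRB = 4 × 1.38×10⁻²³ × 373 × 5.58×10³ × 4.13×10⁶ = 4.74×10⁻¹⁰ V²
V_n = √(4.74×10⁻¹⁰) = 2.18×10⁻⁵ V = 21.8 µV

21.8 µV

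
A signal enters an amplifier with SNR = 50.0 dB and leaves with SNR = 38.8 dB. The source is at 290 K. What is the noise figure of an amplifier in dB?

NF (dB) = SNR_in(dB) − SNR_out(dB) when the source is at T₀
NF = 50.0 − 38.8 = 11.2 dB

11.2 dB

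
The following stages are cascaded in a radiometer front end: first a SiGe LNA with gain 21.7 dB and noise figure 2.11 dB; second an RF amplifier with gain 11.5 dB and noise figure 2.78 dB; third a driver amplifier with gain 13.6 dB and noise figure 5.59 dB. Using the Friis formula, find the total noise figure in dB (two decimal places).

Convert to linear (a loss of L dB is a gain of −L dB): F_i = 10^(NF_i/10), G_i = 10^(G_i,dB/10)
  Stage 1: F_1 = 10^(2.11/10) = 1.626, G_1 = 10^(21.7/10) = 147.9
  Stage 2: F_2 = 10^(2.78/10) = 1.897, G_2 = 10^(11.5/10) = 14.13
  Stage 3: F_3 = 10^(5.59/10) = 3.622, G_3 = 10^(13.6/10) = 22.91
Friis cascade:
  F = 1.626 + (1.897 − 1)/147.9 + (3.622 − 1)/2089 = 1.633
NF = 10 log₁₀(1.633) = 2.13 dB

2.13 dB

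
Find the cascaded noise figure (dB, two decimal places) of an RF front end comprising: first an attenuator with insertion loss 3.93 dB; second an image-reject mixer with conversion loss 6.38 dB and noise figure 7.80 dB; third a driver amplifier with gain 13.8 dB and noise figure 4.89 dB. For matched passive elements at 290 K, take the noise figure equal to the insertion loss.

Convert to linear (a loss of L dB is a gain of −L dB): F_i = 10^(NF_i/10), G_i = 10^(G_i,dB/10)
  Stage 1: F_1 = 10^(3.93/10) = 2.472, G_1 = 10^(−3.93/10) = 0.4046
  Stage 2: F_2 = 10^(7.80/10) = 6.026, G_2 = 10^(−6.38/10) = 0.2301
  Stage 3: F_3 = 10^(4.89/10) = 3.083, G_3 = 10^(13.8/10) = 23.99
Friis cascade:
  F = 2.472 + (6.026 − 1)/0.4046 + (3.083 − 1)/0.09311 = 37.27
NF = 10 log₁₀(37.27) = 15.71 dB

15.71 dB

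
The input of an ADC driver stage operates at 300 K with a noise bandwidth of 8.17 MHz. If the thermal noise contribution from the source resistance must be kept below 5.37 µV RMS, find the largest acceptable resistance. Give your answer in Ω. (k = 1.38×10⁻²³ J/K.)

Johnson–Nyquist: V_n = √(4kTRB) ⇒ R = V_n² / (4kTB)
4kTB = 4 × 1.38×10⁻²³ × 300 × 8.17×10⁶ = 1.35×10⁻¹³
R = (5.37×10⁻⁶)² / 1.35×10⁻¹³ = 2.13×10² Ω = 213 Ω

213 Ω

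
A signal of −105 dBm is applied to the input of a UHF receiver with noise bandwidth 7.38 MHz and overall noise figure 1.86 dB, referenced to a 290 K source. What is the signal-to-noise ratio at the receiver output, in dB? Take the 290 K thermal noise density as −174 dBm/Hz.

−1.5 dB

Noise floor: N = −174 + 10 log₁₀(B) + NF
10 log₁₀(7.38×10⁶) = 68.68 dB
N = −174 + 68.68 + 1.86 = −103.46 dBm
SNR = P_sig − N = −105 − (−103.46) = −1.54 dB → −1.5 dB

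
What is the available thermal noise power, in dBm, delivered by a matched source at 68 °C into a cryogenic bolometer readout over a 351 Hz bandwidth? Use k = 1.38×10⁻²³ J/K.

T = 68 °C + 273.15 = 341.15 K
P_n = kTB = 1.38×10⁻²³ × 341.15 × 3.51×10² = 1.65×10⁻¹⁸ W
In dBm: 10 log₁₀(1.65×10⁻¹⁸ / 10⁻³) = −147.8 dBm

−147.8 dBm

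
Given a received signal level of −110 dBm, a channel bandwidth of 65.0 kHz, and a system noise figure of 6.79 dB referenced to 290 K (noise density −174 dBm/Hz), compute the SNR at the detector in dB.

Noise floor: N = −174 + 10 log₁₀(B) + NF
10 log₁₀(6.50×10⁴) = 48.13 dB
N = −174 + 48.13 + 6.79 = −119.08 dBm
SNR = P_sig − N = −110 − (−119.08) = 9.08 dB → 9.1 dB

9.1 dB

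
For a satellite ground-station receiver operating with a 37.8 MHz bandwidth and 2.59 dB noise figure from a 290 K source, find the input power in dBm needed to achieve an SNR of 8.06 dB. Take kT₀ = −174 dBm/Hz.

Sensitivity = −174 + 10 log₁₀(B) + NF + SNR_min
= −174 + 75.77 + 2.59 + 8.06
= −87.58 dBm → −87.6 dBm

−87.6 dBm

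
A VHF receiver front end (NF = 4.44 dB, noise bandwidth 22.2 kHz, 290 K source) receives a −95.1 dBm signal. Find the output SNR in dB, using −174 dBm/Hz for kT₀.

31.0 dB

Noise floor: N = −174 + 10 log₁₀(B) + NF
10 log₁₀(2.22×10⁴) = 43.46 dB
N = −174 + 43.46 + 4.44 = −126.10 dBm
SNR = P_sig − N = −95.1 − (−126.10) = 31.00 dB → 31.0 dB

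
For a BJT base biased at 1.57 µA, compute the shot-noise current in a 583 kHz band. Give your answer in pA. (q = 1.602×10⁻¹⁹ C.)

I_n = √(2qI·B)
2qI·B = 2 × 1.602×10⁻¹⁹ × 1.57×10⁻⁶ × 5.83×10⁵ = 2.93×10⁻¹⁹ A²
I_n = √(2.93×10⁻¹⁹) = 5.42×10⁻¹⁰ A = 542 pA

542 pA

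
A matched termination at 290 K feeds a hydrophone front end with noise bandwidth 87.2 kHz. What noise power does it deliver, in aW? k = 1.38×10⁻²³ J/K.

P_n = kTB = 1.38×10⁻²³ × 290 × 8.72×10⁴ = 3.49×10⁻¹⁶ W = 349 aW

349 aW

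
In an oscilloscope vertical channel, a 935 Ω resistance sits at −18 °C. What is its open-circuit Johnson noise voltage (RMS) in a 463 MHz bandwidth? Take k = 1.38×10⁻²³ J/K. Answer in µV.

78.1 µV

T = −18 °C + 273.15 = 255.15 K
V_n = √(4kTRB)
4kTRB = 4 × 1.38×10⁻²³ × 255.15 × 9.35×10² × 4.63×10⁸ = 6.10×10⁻⁹ V²
V_n = √(6.10×10⁻⁹) = 7.81×10⁻⁵ V = 78.1 µV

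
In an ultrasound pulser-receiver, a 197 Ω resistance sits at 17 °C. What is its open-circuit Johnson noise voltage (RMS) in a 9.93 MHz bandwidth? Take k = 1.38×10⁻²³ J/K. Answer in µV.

T = 17 °C + 273.15 = 290.15 K
V_n = √(4kTRB)
4kTRB = 4 × 1.38×10⁻²³ × 290.15 × 1.97×10² × 9.93×10⁶ = 3.13×10⁻¹¹ V²
V_n = √(3.13×10⁻¹¹) = 5.60×10⁻⁶ V = 5.60 µV

5.60 µV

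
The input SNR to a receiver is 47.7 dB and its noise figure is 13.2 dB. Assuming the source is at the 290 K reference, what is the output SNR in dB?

By definition F = SNR_in/SNR_out, so in dB: SNR_out = SNR_in − NF
SNR_out = 47.7 − 13.2 = 34.5 dB

34.5 dB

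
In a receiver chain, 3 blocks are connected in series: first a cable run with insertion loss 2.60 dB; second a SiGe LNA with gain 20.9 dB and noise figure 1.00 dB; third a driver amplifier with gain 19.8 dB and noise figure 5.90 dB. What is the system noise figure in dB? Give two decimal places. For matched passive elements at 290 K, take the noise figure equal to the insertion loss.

3.68 dB

Convert to linear (a loss of L dB is a gain of −L dB): F_i = 10^(NF_i/10), G_i = 10^(G_i,dB/10)
  Stage 1: F_1 = 10^(2.60/10) = 1.820, G_1 = 10^(−2.60/10) = 0.5495
  Stage 2: F_2 = 10^(1.00/10) = 1.259, G_2 = 10^(20.9/10) = 123.0
  Stage 3: F_3 = 10^(5.90/10) = 3.890, G_3 = 10^(19.8/10) = 95.50
Friis cascade:
  F = 1.820 + (1.259 − 1)/0.5495 + (3.890 − 1)/67.61 = 2.334
NF = 10 log₁₀(2.334) = 3.68 dB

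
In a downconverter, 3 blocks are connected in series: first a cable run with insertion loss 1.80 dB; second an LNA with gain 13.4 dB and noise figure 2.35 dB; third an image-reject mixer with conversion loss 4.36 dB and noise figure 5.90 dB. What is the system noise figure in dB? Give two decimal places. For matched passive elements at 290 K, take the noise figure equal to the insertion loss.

Convert to linear (a loss of L dB is a gain of −L dB): F_i = 10^(NF_i/10), G_i = 10^(G_i,dB/10)
  Stage 1: F_1 = 10^(1.80/10) = 1.514, G_1 = 10^(−1.80/10) = 0.6607
  Stage 2: F_2 = 10^(2.35/10) = 1.718, G_2 = 10^(13.4/10) = 21.88
  Stage 3: F_3 = 10^(5.90/10) = 3.890, G_3 = 10^(−4.36/10) = 0.3664
Friis cascade:
  F = 1.514 + (1.718 − 1)/0.6607 + (3.890 − 1)/14.45 = 2.800
NF = 10 log₁₀(2.800) = 4.47 dB

4.47 dB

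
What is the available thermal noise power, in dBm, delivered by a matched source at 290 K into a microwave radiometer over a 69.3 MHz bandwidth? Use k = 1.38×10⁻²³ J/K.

P_n = kTB = 1.38×10⁻²³ × 290 × 6.93×10⁷ = 2.77×10⁻¹³ W
In dBm: 10 log₁₀(2.77×10⁻¹³ / 10⁻³) = −95.6 dBm

−95.6 dBm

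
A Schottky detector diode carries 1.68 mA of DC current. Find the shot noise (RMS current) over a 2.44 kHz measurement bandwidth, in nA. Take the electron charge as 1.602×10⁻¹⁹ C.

1.15 nA

I_n = √(2qI·B)
2qI·B = 2 × 1.602×10⁻¹⁹ × 1.68×10⁻³ × 2.44×10³ = 1.31×10⁻¹⁸ A²
I_n = √(1.31×10⁻¹⁸) = 1.15×10⁻⁹ A = 1.15 nA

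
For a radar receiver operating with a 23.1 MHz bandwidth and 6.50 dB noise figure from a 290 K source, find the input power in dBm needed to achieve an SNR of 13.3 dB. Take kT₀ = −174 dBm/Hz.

−80.6 dBm

Sensitivity = −174 + 10 log₁₀(B) + NF + SNR_min
= −174 + 73.64 + 6.50 + 13.3
= −80.56 dBm → −80.6 dBm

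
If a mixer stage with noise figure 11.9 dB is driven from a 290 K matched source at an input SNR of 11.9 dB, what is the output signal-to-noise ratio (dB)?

By definition F = SNR_in/SNR_out, so in dB: SNR_out = SNR_in − NF
SNR_out = 11.9 − 11.9 = 0.0 dB

0.0 dB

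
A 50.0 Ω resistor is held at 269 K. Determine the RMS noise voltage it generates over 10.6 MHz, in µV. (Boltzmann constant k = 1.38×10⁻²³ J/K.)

V_n = √(4kTRB)
4kTRB = 4 × 1.38×10⁻²³ × 269 × 5.00×10¹ × 1.06×10⁷ = 7.87×10⁻¹² V²
V_n = √(7.87×10⁻¹²) = 2.81×10⁻⁶ V = 2.81 µV

2.81 µV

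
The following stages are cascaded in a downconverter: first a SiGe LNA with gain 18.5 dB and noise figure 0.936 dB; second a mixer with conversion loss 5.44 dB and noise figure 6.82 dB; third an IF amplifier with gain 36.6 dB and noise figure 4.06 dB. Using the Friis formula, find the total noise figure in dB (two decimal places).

Convert to linear (a loss of L dB is a gain of −L dB): F_i = 10^(NF_i/10), G_i = 10^(G_i,dB/10)
  Stage 1: F_1 = 10^(0.936/10) = 1.241, G_1 = 10^(18.5/10) = 70.79
  Stage 2: F_2 = 10^(6.82/10) = 4.808, G_2 = 10^(−5.44/10) = 0.2858
  Stage 3: F_3 = 10^(4.06/10) = 2.547, G_3 = 10^(36.6/10) = 4571
Friis cascade:
  F = 1.241 + (4.808 − 1)/70.79 + (2.547 − 1)/20.23 = 1.371
NF = 10 log₁₀(1.371) = 1.37 dB

1.37 dB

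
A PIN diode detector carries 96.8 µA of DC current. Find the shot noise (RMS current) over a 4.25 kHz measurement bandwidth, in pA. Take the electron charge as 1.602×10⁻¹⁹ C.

I_n = √(2qI·B)
2qI·B = 2 × 1.602×10⁻¹⁹ × 9.68×10⁻⁵ × 4.25×10³ = 1.32×10⁻¹⁹ A²
I_n = √(1.32×10⁻¹⁹) = 3.63×10⁻¹⁰ A = 363 pA

363 pA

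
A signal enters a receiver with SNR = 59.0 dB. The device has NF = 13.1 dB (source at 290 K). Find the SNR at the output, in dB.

By definition F = SNR_in/SNR_out, so in dB: SNR_out = SNR_in − NF
SNR_out = 59.0 − 13.1 = 45.9 dB

45.9 dB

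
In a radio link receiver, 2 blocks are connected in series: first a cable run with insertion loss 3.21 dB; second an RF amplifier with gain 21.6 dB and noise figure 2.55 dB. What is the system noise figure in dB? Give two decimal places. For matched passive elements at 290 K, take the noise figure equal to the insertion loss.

Convert to linear (a loss of L dB is a gain of −L dB): F_i = 10^(NF_i/10), G_i = 10^(G_i,dB/10)
  Stage 1: F_1 = 10^(3.21/10) = 2.094, G_1 = 10^(−3.21/10) = 0.4775
  Stage 2: F_2 = 10^(2.55/10) = 1.799, G_2 = 10^(21.6/10) = 144.5
Friis cascade:
  F = 2.094 + (1.799 − 1)/0.4775 = 3.767
NF = 10 log₁₀(3.767) = 5.76 dB

5.76 dB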